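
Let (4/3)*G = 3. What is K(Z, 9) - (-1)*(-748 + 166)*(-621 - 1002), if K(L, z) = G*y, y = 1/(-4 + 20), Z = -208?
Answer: 60453513/64 ≈ 9.4459e+5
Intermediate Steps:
G = 9/4 (G = (3/4)*3 = 9/4 ≈ 2.2500)
y = 1/16 ≈ 0.062500
K(L, z) = 9/64 (K(L, z) = (9/4)*(1/16) = 9/64)
K(Z, 9) - (-1)*(-748 + 166)*(-621 - 1002) = 9/64 - (-1)*(-748 + 166)*(-621 - 1002) = 9/64 - (-1)*(-582*(-1623)) = 9/64 - (-1)*944586 = 9/64 - 1*(-944586) = 9/64 + 944586 = 60453513/64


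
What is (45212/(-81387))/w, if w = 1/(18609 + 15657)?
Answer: -516411464/27129 ≈ -19035.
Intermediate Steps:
w = 1/34266 ≈ 2.9183e-5
(45212/(-81387))/w = (45212/(-81387))/(1/34266) = (45212*(-1/81387))*34266 = -45212/81387*34266 = -516411464/27129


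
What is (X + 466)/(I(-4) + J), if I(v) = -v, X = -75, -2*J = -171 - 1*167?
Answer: 391/173 ≈ 2.2601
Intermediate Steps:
J = 169 (J = -(-171 - 1*167)/2 = -(-171 - 167)/2 = -½*(-338) = 169)
(X + 466)/(I(-4) + J) = (-75 + 466)/(-1*(-4) + 169) = 391/(4 + 169) = 391/173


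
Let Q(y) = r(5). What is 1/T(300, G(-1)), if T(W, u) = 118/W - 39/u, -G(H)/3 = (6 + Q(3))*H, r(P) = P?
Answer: -1650/1301 ≈ -1.2683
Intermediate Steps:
Q(y) = 5
G(H) = -33*H (G(H) = -3*(6 + 5)*H = -33*H)
T(W, u) = -39/u + 118/W
1/T(300, G(-1)) = 1/(-39/((-33*(-1))) + 118/300) = 1/(-39/33 + 118*(1/300)) = 1/(-39*1/33 + 59/150) = 1/(-13/11 + 59/150) = 1/(-1301/1650) = -1650/1301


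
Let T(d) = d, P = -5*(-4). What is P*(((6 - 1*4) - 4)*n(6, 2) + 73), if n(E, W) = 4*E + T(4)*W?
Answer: 180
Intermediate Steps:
P = 20
n(E, W) = 4*E + 4*W
P*(((6 - 1*4) - 4)*n(6, 2) + 73) = 20*(((6 - 1*4) - 4)*(4*6 + 4*2) + 73) = 20*(((6 - 4) - 4)*(24 + 8) + 73) = 20*((2 - 4)*32 + 73) = 20*(-2*32 + 73) = 20*(-64 + 73) = 20*9 = 180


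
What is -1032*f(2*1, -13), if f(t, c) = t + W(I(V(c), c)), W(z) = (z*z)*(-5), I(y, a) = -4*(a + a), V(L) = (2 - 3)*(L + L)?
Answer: 55808496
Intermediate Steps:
V(L) = -2*L
I(y, a) = -8*a
W(z) = -5*z² (W(z) = z²*(-5) = -5*z²)
f(t, c) = t - 320*c² (f(t, c) = t - 5*64*c² = t - 320*c²)
-1032*f(2*1, -13) = -1032*(2*1 - 320*(-13)²) = -1032*(2 - 320*169) = -1032*(2 - 54080) = -1032*(-54078) = 55808496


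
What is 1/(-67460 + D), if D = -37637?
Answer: -1/105097 ≈ -9.5150e-6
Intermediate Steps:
1/(-67460 + D) = 1/(-67460 - 37637) = 1/(-105097) = -1/105097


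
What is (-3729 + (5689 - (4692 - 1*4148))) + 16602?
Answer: 18018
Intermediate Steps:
(-3729 + (5689 - (4692 - 1*4148))) + 16602 = (-3729 + (5689 - (4692 - 4148))) + 16602 = (-3729 + (5689 - 1*544)) + 16602 = (-3729 + (5689 - 544)) + 16602 = (-3729 + 5145) + 16602 = 1416 + 16602 = 18018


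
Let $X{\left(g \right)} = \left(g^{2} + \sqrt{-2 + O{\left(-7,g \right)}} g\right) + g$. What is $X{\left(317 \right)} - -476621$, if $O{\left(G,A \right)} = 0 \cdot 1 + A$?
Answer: $577427 + 951 \sqrt{35} \approx 5.8305 \cdot 10^{5}$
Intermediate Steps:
$O{\left(G,A \right)} = A$ ($O{\left(G,A \right)} = 0 + A = A$)
$X{\left(g \right)} = g + g^{2} + g \sqrt{-2 + g}$ ($X{\left(g \right)} = \left(g^{2} + \sqrt{-2 + g} g\right) + g = \left(g^{2} + g \sqrt{-2 + g}\right) + g = g + g^{2} + g \sqrt{-2 + g}$)
$X{\left(317 \right)} - -476621 = 317 \left(1 + 317 + \sqrt{-2 + 317}\right) - -476621 = 317 \left(1 + 317 + \sqrt{315}\right) + 476621 = 317 \left(1 + 317 + 3 \sqrt{35}\right) + 476621 = 317 \left(318 + 3 \sqrt{35}\right) + 476621 = \left(100806 + 951 \sqrt{35}\right) + 476621 = 577427 + 951 \sqrt{35}$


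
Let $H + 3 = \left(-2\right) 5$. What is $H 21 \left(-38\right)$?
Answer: $10374$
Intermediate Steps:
$H = -13$ ($H = -3 - 10 = -13$)
$H 21 \left(-38\right) = \left(-13\right) 21 \left(-38\right) = \left(-273\right) \left(-38\right) = 10374$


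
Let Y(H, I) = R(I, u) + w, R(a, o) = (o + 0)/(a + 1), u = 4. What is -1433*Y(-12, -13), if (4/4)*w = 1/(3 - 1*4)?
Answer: 5732/3 ≈ 1910.7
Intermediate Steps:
R(a, o) = o/(1 + a)
w = -1 (w = 1/(3 - 1*4) = 1/(3 - 4) = 1/(-1) = 1*(-1) = -1)
Y(H, I) = -1 + 4/(1 + I) (Y(H, I) = 4/(1 + I) - 1 = -1 + 4/(1 + I))
-1433*Y(-12, -13) = -1433*(3 - 1*(-13))/(1 - 13) = -1433*(3 + 13)/(-12) = -(-1433)*16/12 = -1433*(-4/3) = 5732/3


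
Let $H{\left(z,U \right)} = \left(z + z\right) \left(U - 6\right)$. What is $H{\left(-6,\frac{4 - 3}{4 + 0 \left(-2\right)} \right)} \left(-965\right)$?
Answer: $-66585$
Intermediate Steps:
$H{\left(z,U \right)} = 2 z \left(-6 + U\right)$
$H{\left(-6,\frac{4 - 3}{4 + 0 \left(-2\right)} \right)} \left(-965\right) = 2 \left(-6\right) \left(-6 + \frac{4 - 3}{4 + 0 \left(-2\right)}\right) \left(-965\right) = 2 \left(-6\right) \left(-6 + \frac{4 - 3}{4 + 0}\right) \left(-965\right) = 2 \left(-6\right) \left(-6 + \frac{4 - 3}{4}\right) \left(-965\right) = 2 \left(-6\right) \left(-6 + 1 \cdot \frac{1}{4}\right) \left(-965\right) = 2 \left(-6\right) \left(-6 + \frac{1}{4}\right) \left(-965\right) = 2 \left(-6\right) \left(- \frac{23}{4}\right) \left(-965\right) = 69 \left(-965\right) = -66585$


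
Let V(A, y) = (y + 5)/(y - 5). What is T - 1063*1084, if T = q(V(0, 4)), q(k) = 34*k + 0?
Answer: -1152598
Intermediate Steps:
V(A, y) = (5 + y)/(-5 + y)
q(k) = 34*k
T = -306 (T = 34*((5 + 4)/(-5 + 4)) = 34*(9/(-1)) = 34*(-1*9) = 34*(-9) = -306)
T - 1063*1084 = -306 - 1063*1084 = -306 - 1152292 = -1152598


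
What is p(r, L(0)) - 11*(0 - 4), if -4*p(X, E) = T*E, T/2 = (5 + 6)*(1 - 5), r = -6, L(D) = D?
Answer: 44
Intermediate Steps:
T = -88 (T = 2*((5 + 6)*(1 - 5)) = 2*(11*(-4)) = 2*(-44) = -88)
p(X, E) = 22*E (p(X, E) = -(-22)*E = 22*E)
p(r, L(0)) - 11*(0 - 4) = 22*0 - 11*(0 - 4) = 0 - (-44) = 0 - 11*(-4) = 0 + 44 = 44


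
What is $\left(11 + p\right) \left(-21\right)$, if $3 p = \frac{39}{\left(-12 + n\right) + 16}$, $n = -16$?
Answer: $- \frac{833}{4} \approx -208.25$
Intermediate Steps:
$p = - \frac{13}{12}$ ($p = \frac{39 \frac{1}{\left(-12 - 16\right) + 16}}{3} = \frac{39 \frac{1}{-28 + 16}}{3} = \frac{39 \frac{1}{-12}}{3} = \frac{39 \left(- \frac{1}{12}\right)}{3} = \frac{1}{3} \left(- \frac{13}{4}\right) = - \frac{13}{12} \approx -1.0833$)
$\left(11 + p\right) \left(-21\right) = \left(11 - \frac{13}{12}\right) \left(-21\right) = \frac{119}{12} \left(-21\right) = - \frac{833}{4}$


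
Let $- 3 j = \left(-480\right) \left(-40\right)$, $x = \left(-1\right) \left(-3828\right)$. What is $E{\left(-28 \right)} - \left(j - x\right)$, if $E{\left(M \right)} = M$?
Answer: $10200$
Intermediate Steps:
$x = 3828$
$j = -6400$ ($j = - \frac{\left(-480\right) \left(-40\right)}{3} = \left(- \frac{1}{3}\right) 19200 = -6400$)
$E{\left(-28 \right)} - \left(j - x\right) = -28 - \left(-6400 - 3828\right) = -28 - -10228 = -28 + 10228 = 10200$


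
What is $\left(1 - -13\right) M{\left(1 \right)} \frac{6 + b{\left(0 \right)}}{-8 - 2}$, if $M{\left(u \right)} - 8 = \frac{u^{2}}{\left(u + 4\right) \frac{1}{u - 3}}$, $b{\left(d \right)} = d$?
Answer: $- \frac{1596}{25} \approx -63.84$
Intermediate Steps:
$M{\left(u \right)} = 8 + \frac{u^{2} \left(-3 + u\right)}{4 + u}$ ($M{\left(u \right)} = 8 + \frac{u^{2}}{\left(u + 4\right) \frac{1}{u - 3}} = 8 + \frac{u^{2}}{\left(4 + u\right) \frac{1}{-3 + u}} = 8 + \frac{u^{2}}{\frac{1}{-3 + u} \left(4 + u\right)} = 8 + u^{2} \frac{-3 + u}{4 + u} = 8 + \frac{u^{2} \left(-3 + u\right)}{4 + u}$)
$\left(1 - -13\right) M{\left(1 \right)} \frac{6 + b{\left(0 \right)}}{-8 - 2} = \left(1 - -13\right) \frac{32 + 1^{3} - 3 \cdot 1^{2} + 8 \cdot 1}{4 + 1} \frac{6 + 0}{-8 - 2} = \left(1 + 13\right) \frac{32 + 1 - 3 + 8}{5} \frac{6}{-10} = 14 \frac{32 + 1 - 3 + 8}{5} \cdot 6 \left(- \frac{1}{10}\right) = 14 \cdot \frac{1}{5} \cdot 38 \left(- \frac{3}{5}\right) = 14 \cdot \frac{38}{5} \left(- \frac{3}{5}\right) = \frac{532}{5} \left(- \frac{3}{5}\right) = - \frac{1596}{25}$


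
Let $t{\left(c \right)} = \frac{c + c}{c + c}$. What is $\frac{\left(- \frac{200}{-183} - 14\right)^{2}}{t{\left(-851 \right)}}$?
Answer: $\frac{5579044}{33489} \approx 166.59$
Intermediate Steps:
$t{\left(c \right)} = 1$ ($t{\left(c \right)} = \frac{2 c}{2 c} = 2 c \frac{1}{2 c} = 1$)
$\frac{\left(- \frac{200}{-183} - 14\right)^{2}}{t{\left(-851 \right)}} = \frac{\left(- \frac{200}{-183} - 14\right)^{2}}{1} = \left(\left(-200\right) \left(- \frac{1}{183}\right) - 14\right)^{2} \cdot 1 = \left(\frac{200}{183} - 14\right)^{2} \cdot 1 = \left(- \frac{2362}{183}\right)^{2} \cdot 1 = \frac{5579044}{33489} \cdot 1 = \frac{5579044}{33489}$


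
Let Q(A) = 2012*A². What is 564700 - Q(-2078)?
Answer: -8687420308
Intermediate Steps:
564700 - Q(-2078) = 564700 - 2012*(-2078)² = 564700 - 2012*4318084 = 564700 - 1*8687985008 = 564700 - 8687985008 = -8687420308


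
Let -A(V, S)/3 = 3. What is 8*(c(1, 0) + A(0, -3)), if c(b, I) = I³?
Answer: -72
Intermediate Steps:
A(V, S) = -9 (A(V, S) = -3*3 = -9)
8*(c(1, 0) + A(0, -3)) = 8*(0³ - 9) = 8*(0 - 9) = 8*(-9) = -72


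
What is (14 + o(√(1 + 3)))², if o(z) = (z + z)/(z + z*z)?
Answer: 1936/9 ≈ 215.11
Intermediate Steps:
o(z) = 2*z/(z + z²) (o(z) = (2*z)/(z + z²) = 2*z/(z + z²))
(14 + o(√(1 + 3)))² = (14 + 2/(1 + √(1 + 3)))² = (14 + 2/(1 + √4))² = (14 + 2/(1 + 2))² = (14 + 2/3)² = (14 + 2*(⅓))² = (14 + ⅔)² = (44/3)² = 1936/9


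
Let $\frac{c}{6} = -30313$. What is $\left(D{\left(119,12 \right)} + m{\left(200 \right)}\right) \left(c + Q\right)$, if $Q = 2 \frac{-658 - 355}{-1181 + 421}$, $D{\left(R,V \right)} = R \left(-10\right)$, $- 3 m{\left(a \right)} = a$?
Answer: $\frac{26055460379}{114} \approx 2.2856 \cdot 10^{8}$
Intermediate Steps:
$c = -181878$ ($c = 6 \left(-30313\right) = -181878$)
$m{\left(a \right)} = - \frac{a}{3}$
$D{\left(R,V \right)} = - 10 R$
$Q = \frac{1013}{380}$ ($Q = 2 \left(- \frac{1013}{-760}\right) = 2 \left(\left(-1013\right) \left(- \frac{1}{760}\right)\right) = 2 \cdot \frac{1013}{760} = \frac{1013}{380} \approx 2.6658$)
$\left(D{\left(119,12 \right)} + m{\left(200 \right)}\right) \left(c + Q\right) = \left(\left(-10\right) 119 - \frac{200}{3}\right) \left(-181878 + \frac{1013}{380}\right) = \left(-1190 - \frac{200}{3}\right) \left(- \frac{69112627}{380}\right) = \left(- \frac{3770}{3}\right) \left(- \frac{69112627}{380}\right) = \frac{26055460379}{114}$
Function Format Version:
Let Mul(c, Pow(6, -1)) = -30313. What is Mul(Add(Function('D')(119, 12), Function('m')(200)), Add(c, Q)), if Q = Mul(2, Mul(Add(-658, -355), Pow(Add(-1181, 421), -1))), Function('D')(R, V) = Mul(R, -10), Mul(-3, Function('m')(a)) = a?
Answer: Rational(26055460379, 114) ≈ 2.2856e+8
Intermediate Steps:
c = -181878 (c = Mul(6, -30313) = -181878)
Function('m')(a) = Mul(Rational(-1, 3), a)
Function('D')(R, V) = Mul(-10, R)
Q = Rational(1013, 380) (Q = Mul(2, Mul(-1013, Pow(-760, -1))) = Mul(2, Mul(-1013, Rational(-1, 760))) = Mul(2, Rational(1013, 760)) = Rational(1013, 380) ≈ 2.6658)
Mul(Add(Function('D')(119, 12), Function('m')(200)), Add(c, Q)) = Mul(Add(Mul(-10, 119), Mul(Rational(-1, 3), 200)), Add(-181878, Rational(1013, 380))) = Mul(Add(-1190, Rational(-200, 3)), Rational(-69112627, 380)) = Mul(Rational(-3770, 3), Rational(-69112627, 380)) = Rational(26055460379, 114)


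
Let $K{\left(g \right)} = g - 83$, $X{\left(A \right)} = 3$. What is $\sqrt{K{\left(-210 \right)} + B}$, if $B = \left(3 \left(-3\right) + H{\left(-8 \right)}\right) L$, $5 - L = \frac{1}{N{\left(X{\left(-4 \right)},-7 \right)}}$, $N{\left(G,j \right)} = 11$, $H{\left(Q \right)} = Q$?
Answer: $\frac{i \sqrt{45551}}{11} \approx 19.402 i$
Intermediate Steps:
$K{\left(g \right)} = -83 + g$ ($K{\left(g \right)} = g - 83 = -83 + g$)
$L = \frac{54}{11}$ ($L = 5 - \frac{1}{11} = \frac{54}{11} \approx 4.9091$)
$B = - \frac{918}{11}$ ($B = \left(3 \left(-3\right) - 8\right) \frac{54}{11} = \left(-9 - 8\right) \frac{54}{11} = \left(-17\right) \frac{54}{11} = - \frac{918}{11} \approx -83.455$)
$\sqrt{K{\left(-210 \right)} + B} = \sqrt{\left(-83 - 210\right) - \frac{918}{11}} = \sqrt{-293 - \frac{918}{11}} = \sqrt{- \frac{4141}{11}} = \frac{i \sqrt{45551}}{11}$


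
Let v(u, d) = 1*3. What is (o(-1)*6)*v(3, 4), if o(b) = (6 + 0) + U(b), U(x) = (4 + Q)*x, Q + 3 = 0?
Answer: 90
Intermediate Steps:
Q = -3 (Q = -3 + 0 = -3)
v(u, d) = 3
U(x) = x (U(x) = (4 - 3)*x = 1*x = x)
o(b) = 6 + b (o(b) = (6 + 0) + b = 6 + b)
(o(-1)*6)*v(3, 4) = ((6 - 1)*6)*3 = (5*6)*3 = 30*3 = 90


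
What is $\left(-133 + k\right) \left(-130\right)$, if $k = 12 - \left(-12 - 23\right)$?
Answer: $11180$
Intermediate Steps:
$k = 47$ ($k = 12 - \left(-12 - 23\right) = 12 - -35 = 12 + 35 = 47$)
$\left(-133 + k\right) \left(-130\right) = \left(-133 + 47\right) \left(-130\right) = \left(-86\right) \left(-130\right) = 11180$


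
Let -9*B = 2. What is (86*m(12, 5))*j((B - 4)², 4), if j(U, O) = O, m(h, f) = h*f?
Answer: 20640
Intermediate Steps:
m(h, f) = f*h
B = -2/9 (B = -⅑*2 = -2/9 ≈ -0.22222)
(86*m(12, 5))*j((B - 4)², 4) = (86*(5*12))*4 = (86*60)*4 = 5160*4 = 20640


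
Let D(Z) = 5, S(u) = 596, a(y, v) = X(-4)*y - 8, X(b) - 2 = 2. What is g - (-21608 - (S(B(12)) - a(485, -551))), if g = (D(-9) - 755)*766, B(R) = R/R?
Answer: -554228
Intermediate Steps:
X(b) = 4 (X(b) = 2 + 2 = 4)
B(R) = 1
a(y, v) = -8 + 4*y (a(y, v) = 4*y - 8 = -8 + 4*y)
g = -574500 (g = (5 - 755)*766 = -750*766 = -574500)
g - (-21608 - (S(B(12)) - a(485, -551))) = -574500 - (-21608 - (596 - (-8 + 4*485))) = -574500 - (-21608 - (596 - (-8 + 1940))) = -574500 - (-21608 - (596 - 1*1932)) = -574500 - (-21608 - (596 - 1932)) = -574500 - (-21608 - 1*(-1336)) = -574500 - (-21608 + 1336) = -574500 - 1*(-20272) = -574500 + 20272 = -554228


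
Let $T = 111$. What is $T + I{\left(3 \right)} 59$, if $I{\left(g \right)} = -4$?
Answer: $-125$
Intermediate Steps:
$T + I{\left(3 \right)} 59 = 111 - 236 = -125$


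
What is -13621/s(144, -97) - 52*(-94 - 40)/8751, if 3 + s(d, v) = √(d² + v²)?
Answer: -147604465/263720136 - 13621*√30145/30136 ≈ -79.035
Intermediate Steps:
s(d, v) = -3 + √(d² + v²)
-13621/s(144, -97) - 52*(-94 - 40)/8751 = -13621/(-3 + √(144² + (-97)²)) - 52*(-94 - 40)/8751 = -13621/(-3 + √(20736 + 9409)) - 52*(-134)*(1/8751) = -13621/(-3 + √30145) + 6968*(1/8751) = -13621/(-3 + √30145) + 6968/8751 = 6968/8751 - 13621/(-3 + √30145)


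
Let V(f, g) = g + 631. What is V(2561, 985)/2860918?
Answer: 808/1430459 ≈ 0.00056485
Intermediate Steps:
V(f, g) = 631 + g
V(2561, 985)/2860918 = (631 + 985)/2860918 = 1616*(1/2860918) = 808/1430459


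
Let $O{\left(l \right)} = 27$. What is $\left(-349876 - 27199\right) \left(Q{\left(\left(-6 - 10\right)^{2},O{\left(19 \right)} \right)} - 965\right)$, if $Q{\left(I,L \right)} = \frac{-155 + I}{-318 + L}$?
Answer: $\frac{105926400700}{291} \approx 3.6401 \cdot 10^{8}$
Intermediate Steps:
$Q{\left(I,L \right)} = \frac{-155 + I}{-318 + L}$
$\left(-349876 - 27199\right) \left(Q{\left(\left(-6 - 10\right)^{2},O{\left(19 \right)} \right)} - 965\right) = \left(-349876 - 27199\right) \left(\frac{-155 + \left(-6 - 10\right)^{2}}{-318 + 27} - 965\right) = - 377075 \left(\frac{-155 + \left(-6 - 10\right)^{2}}{-291} - 965\right) = - 377075 \left(- \frac{-155 + \left(-16\right)^{2}}{291} - 965\right) = - 377075 \left(- \frac{-155 + 256}{291} - 965\right) = - 377075 \left(\left(- \frac{1}{291}\right) 101 - 965\right) = - 377075 \left(- \frac{101}{291} - 965\right) = \left(-377075\right) \left(- \frac{280916}{291}\right) = \frac{105926400700}{291}$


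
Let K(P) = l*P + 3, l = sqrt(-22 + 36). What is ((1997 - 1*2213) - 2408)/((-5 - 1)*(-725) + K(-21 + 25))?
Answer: -11422272/18948385 + 10496*sqrt(14)/18948385 ≈ -0.60074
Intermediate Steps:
l = sqrt(14) ≈ 3.7417
K(P) = 3 + P*sqrt(14) (K(P) = sqrt(14)*P + 3 = P*sqrt(14) + 3 = 3 + P*sqrt(14))
((1997 - 1*2213) - 2408)/((-5 - 1)*(-725) + K(-21 + 25)) = ((1997 - 1*2213) - 2408)/((-5 - 1)*(-725) + (3 + (-21 + 25)*sqrt(14))) = ((1997 - 2213) - 2408)/(-6*(-725) + (3 + 4*sqrt(14))) = (-216 - 2408)/(4350 + (3 + 4*sqrt(14))) = -2624/(4353 + 4*sqrt(14))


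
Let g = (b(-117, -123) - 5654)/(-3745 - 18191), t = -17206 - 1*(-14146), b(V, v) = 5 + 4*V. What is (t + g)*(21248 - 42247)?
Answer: 469803928319/7312 ≈ 6.4251e+7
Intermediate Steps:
t = -3060 (t = -17206 + 14146 = -3060)
g = 2039/7312 (g = ((5 + 4*(-117)) - 5654)/(-3745 - 18191) = ((5 - 468) - 5654)/(-21936) = (-463 - 5654)*(-1/21936) = -6117*(-1/21936) = 2039/7312 ≈ 0.27886)
(t + g)*(21248 - 42247) = (-3060 + 2039/7312)*(21248 - 42247) = -22372681/7312*(-20999) = 469803928319/7312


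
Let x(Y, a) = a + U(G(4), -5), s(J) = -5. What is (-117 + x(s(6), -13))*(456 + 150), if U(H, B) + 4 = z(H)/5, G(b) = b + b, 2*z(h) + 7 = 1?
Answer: -407838/5 ≈ -81568.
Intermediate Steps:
z(h) = -3 (z(h) = -7/2 + (½)*1 = -7/2 + ½ = -3)
G(b) = 2*b
U(H, B) = -23/5 (U(H, B) = -4 - 3/5 = -4 - 3*⅕ = -4 - ⅗ = -23/5)
x(Y, a) = -23/5 + a (x(Y, a) = a - 23/5 = -23/5 + a)
(-117 + x(s(6), -13))*(456 + 150) = (-117 + (-23/5 - 13))*(456 + 150) = (-117 - 88/5)*606 = -673/5*606 = -407838/5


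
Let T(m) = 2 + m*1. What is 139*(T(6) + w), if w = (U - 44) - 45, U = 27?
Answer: -7506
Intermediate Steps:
T(m) = 2 + m
w = -62 (w = (27 - 44) - 45 = -17 - 45 = -62)
139*(T(6) + w) = 139*((2 + 6) - 62) = 139*(8 - 62) = 139*(-54) = -7506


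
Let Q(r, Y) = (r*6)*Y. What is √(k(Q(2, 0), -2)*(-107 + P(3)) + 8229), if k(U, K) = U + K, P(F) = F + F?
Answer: √8431 ≈ 91.820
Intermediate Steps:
P(F) = 2*F
Q(r, Y) = 6*Y*r (Q(r, Y) = (6*r)*Y = 6*Y*r)
k(U, K) = K + U
√(k(Q(2, 0), -2)*(-107 + P(3)) + 8229) = √((-2 + 6*0*2)*(-107 + 2*3) + 8229) = √((-2 + 0)*(-107 + 6) + 8229) = √(-2*(-101) + 8229) = √(202 + 8229) = √8431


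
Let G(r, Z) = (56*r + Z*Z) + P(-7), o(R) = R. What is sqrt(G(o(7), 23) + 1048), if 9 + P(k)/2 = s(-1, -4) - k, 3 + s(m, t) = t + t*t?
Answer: sqrt(1983) ≈ 44.531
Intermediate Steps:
s(m, t) = -3 + t + t**2 (s(m, t) = -3 + (t + t*t) = -3 + (t + t**2) = -3 + t + t**2)
P(k) = -2*k (P(k) = -18 + 2*((-3 - 4 + (-4)**2) - k) = -18 + 2*((-3 - 4 + 16) - k) = -18 + 2*(9 - k) = -18 + (18 - 2*k) = -2*k)
G(r, Z) = 14 + Z**2 + 56*r (G(r, Z) = (56*r + Z*Z) - 2*(-7) = (56*r + Z**2) + 14 = (Z**2 + 56*r) + 14 = 14 + Z**2 + 56*r)
sqrt(G(o(7), 23) + 1048) = sqrt((14 + 23**2 + 56*7) + 1048) = sqrt((14 + 529 + 392) + 1048) = sqrt(935 + 1048) = sqrt(1983)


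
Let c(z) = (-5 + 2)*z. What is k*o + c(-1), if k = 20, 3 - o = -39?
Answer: 843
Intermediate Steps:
c(z) = -3*z
o = 42 (o = 3 - 1*(-39) = 3 + 39 = 42)
k*o + c(-1) = 20*42 - 3*(-1) = 840 + 3 = 843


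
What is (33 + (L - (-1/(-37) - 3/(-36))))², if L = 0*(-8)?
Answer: 213247609/197136 ≈ 1081.7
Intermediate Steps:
L = 0
(33 + (L - (-1/(-37) - 3/(-36))))² = (33 + (0 - (-1/(-37) - 3/(-36))))² = (33 + (0 - (-1*(-1/37) - 3*(-1/36))))² = (33 + (0 - (1/37 + 1/12)))² = (33 + (0 - 1*49/444))² = (33 + (0 - 49/444))² = (33 - 49/444)² = (14603/444)² = 213247609/197136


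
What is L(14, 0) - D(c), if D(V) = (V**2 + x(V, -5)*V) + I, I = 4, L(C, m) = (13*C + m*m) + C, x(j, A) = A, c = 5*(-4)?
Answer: -308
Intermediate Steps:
c = -20
L(C, m) = m**2 + 14*C (L(C, m) = (13*C + m**2) + C = (m**2 + 13*C) + C = m**2 + 14*C)
D(V) = 4 + V**2 - 5*V (D(V) = (V**2 - 5*V) + 4 = 4 + V**2 - 5*V)
L(14, 0) - D(c) = (0**2 + 14*14) - (4 + (-20)**2 - 5*(-20)) = (0 + 196) - (4 + 400 + 100) = 196 - 1*504 = 196 - 504 = -308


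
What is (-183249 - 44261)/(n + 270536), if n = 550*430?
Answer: -113755/253518 ≈ -0.44871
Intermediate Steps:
n = 236500
(-183249 - 44261)/(n + 270536) = (-183249 - 44261)/(236500 + 270536) = -227510/507036 = -227510*1/507036 = -113755/253518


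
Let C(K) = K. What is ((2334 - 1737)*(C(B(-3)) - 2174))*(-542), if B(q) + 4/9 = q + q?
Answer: 2116605392/3 ≈ 7.0553e+8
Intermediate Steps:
B(q) = -4/9 + 2*q (B(q) = -4/9 + (q + q) = -4/9 + 2*q)
((2334 - 1737)*(C(B(-3)) - 2174))*(-542) = ((2334 - 1737)*((-4/9 + 2*(-3)) - 2174))*(-542) = (597*((-4/9 - 6) - 2174))*(-542) = (597*(-58/9 - 2174))*(-542) = (597*(-19624/9))*(-542) = -3905176/3*(-542) = 2116605392/3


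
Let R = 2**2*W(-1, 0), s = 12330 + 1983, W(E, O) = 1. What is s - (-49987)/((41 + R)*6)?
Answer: 3914497/270 ≈ 14498.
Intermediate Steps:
s = 14313
R = 4 (R = 2**2*1 = 4*1 = 4)
s - (-49987)/((41 + R)*6) = 14313 - (-49987)/((41 + 4)*6) = 14313 - (-49987)/(45*6) = 14313 - (-49987)/270 = 14313 - 1*(-49987/270) = 14313 + 49987/270 = 3914497/270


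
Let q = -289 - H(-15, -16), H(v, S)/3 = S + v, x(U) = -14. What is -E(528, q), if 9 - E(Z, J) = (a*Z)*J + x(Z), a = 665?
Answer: -68819543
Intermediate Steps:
H(v, S) = 3*S + 3*v (H(v, S) = 3*(S + v) = 3*S + 3*v)
q = -196 (q = -289 - (3*(-16) + 3*(-15)) = -289 - (-48 - 45) = -289 - 1*(-93) = -289 + 93 = -196)
E(Z, J) = 23 - 665*J*Z (E(Z, J) = 9 - ((665*Z)*J - 14) = 9 - (665*J*Z - 14) = 9 - (-14 + 665*J*Z) = 9 + (14 - 665*J*Z) = 23 - 665*J*Z)
-E(528, q) = -(23 - 665*(-196)*528) = -(23 + 68819520) = -1*68819543 = -68819543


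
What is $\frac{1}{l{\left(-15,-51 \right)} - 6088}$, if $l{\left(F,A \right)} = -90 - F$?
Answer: $- \frac{1}{6163} \approx -0.00016226$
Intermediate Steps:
$\frac{1}{l{\left(-15,-51 \right)} - 6088} = \frac{1}{\left(-90 - -15\right) - 6088} = \frac{1}{\left(-90 + 15\right) - 6088} = \frac{1}{-75 - 6088} = \frac{1}{-6163} = - \frac{1}{6163}$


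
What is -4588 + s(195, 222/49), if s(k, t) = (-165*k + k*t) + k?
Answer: -1748542/49 ≈ -35685.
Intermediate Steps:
s(k, t) = -164*k + k*t
-4588 + s(195, 222/49) = -4588 + 195*(-164 + 222/49) = -4588 + 195*(-7814/49) = -4588 - 1523730/49 = -1748542/49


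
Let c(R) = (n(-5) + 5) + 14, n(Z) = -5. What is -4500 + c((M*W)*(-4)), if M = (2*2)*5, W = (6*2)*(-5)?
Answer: -4486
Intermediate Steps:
W = -60 (W = 12*(-5) = -60)
M = 20 (M = 4*5 = 20)
c(R) = 14 (c(R) = (-5 + 5) + 14 = 0 + 14 = 14)
-4500 + c((M*W)*(-4)) = -4500 + 14 = -4486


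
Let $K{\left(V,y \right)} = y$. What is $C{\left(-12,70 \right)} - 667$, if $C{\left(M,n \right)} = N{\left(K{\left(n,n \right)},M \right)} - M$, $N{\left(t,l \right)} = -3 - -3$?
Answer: $-655$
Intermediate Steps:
$N{\left(t,l \right)} = 0$ ($N{\left(t,l \right)} = -3 + 3 = 0$)
$C{\left(M,n \right)} = - M$ ($C{\left(M,n \right)} = 0 - M = - M$)
$C{\left(-12,70 \right)} - 667 = \left(-1\right) \left(-12\right) - 667 = 12 - 667 = -655$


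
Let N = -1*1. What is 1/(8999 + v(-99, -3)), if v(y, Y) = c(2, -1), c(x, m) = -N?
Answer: 1/9000 ≈ 0.00011111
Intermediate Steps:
N = -1
c(x, m) = 1 (c(x, m) = -1*(-1) = 1)
v(y, Y) = 1
1/(8999 + v(-99, -3)) = 1/(8999 + 1) = 1/9000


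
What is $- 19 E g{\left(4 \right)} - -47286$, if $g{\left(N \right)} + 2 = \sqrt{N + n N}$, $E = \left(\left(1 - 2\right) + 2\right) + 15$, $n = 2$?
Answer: $47894 - 608 \sqrt{3} \approx 46841.0$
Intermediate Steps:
$E = 16$ ($E = \left(-1 + 2\right) + 15 = 1 + 15 = 16$)
$g{\left(N \right)} = -2 + \sqrt{3} \sqrt{N}$ ($g{\left(N \right)} = -2 + \sqrt{N + 2 N} = -2 + \sqrt{3 N} = -2 + \sqrt{3} \sqrt{N}$)
$- 19 E g{\left(4 \right)} - -47286 = \left(-19\right) 16 \left(-2 + \sqrt{3} \sqrt{4}\right) - -47286 = - 304 \left(-2 + \sqrt{3} \cdot 2\right) + 47286 = - 304 \left(-2 + 2 \sqrt{3}\right) + 47286 = \left(608 - 608 \sqrt{3}\right) + 47286 = 47894 - 608 \sqrt{3}$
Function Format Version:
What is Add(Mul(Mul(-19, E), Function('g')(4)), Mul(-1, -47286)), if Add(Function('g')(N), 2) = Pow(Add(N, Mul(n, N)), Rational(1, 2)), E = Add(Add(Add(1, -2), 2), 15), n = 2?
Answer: Add(47894, Mul(-608, Pow(3, Rational(1, 2)))) ≈ 46841.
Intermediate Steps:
E = 16 (E = Add(Add(-1, 2), 15) = Add(1, 15) = 16)
Function('g')(N) = Add(-2, Mul(Pow(3, Rational(1, 2)), Pow(N, Rational(1, 2)))) (Function('g')(N) = Add(-2, Pow(Add(N, Mul(2, N)), Rational(1, 2))) = Add(-2, Pow(Mul(3, N), Rational(1, 2))) = Add(-2, Mul(Pow(3, Rational(1, 2)), Pow(N, Rational(1, 2)))))
Add(Mul(Mul(-19, E), Function('g')(4)), Mul(-1, -47286)) = Add(Mul(Mul(-19, 16), Add(-2, Mul(Pow(3, Rational(1, 2)), Pow(4, Rational(1, 2))))), Mul(-1, -47286)) = Add(Mul(-304, Add(-2, Mul(Pow(3, Rational(1, 2)), 2))), 47286) = Add(Mul(-304, Add(-2, Mul(2, Pow(3, Rational(1, 2))))), 47286) = Add(Add(608, Mul(-608, Pow(3, Rational(1, 2)))), 47286) = Add(47894, Mul(-608, Pow(3, Rational(1, 2))))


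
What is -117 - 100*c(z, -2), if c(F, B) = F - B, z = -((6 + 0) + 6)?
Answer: 883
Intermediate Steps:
z = -12 (z = -(6 + 6) = -1*12 = -12)
-117 - 100*c(z, -2) = -117 - 100*(-12 - 1*(-2)) = -117 - 100*(-12 + 2) = -117 - 100*(-10) = -117 + 1000 = 883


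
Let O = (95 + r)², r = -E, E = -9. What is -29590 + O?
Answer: -18774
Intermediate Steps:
r = 9 (r = -1*(-9) = 9)
O = 10816 (O = (95 + 9)² = 104² = 10816)
-29590 + O = -29590 + 10816 = -18774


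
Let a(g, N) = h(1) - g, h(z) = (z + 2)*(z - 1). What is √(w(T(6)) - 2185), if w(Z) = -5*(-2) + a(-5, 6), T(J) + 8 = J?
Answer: I*√2170 ≈ 46.583*I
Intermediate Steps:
h(z) = (-1 + z)*(2 + z) (h(z) = (2 + z)*(-1 + z) = (-1 + z)*(2 + z))
T(J) = -8 + J
a(g, N) = -g (a(g, N) = (-2 + 1 + 1²) - g = (-2 + 1 + 1) - g = 0 - g = -g)
w(Z) = 15 (w(Z) = -5*(-2) - 1*(-5) = 10 + 5 = 15)
√(w(T(6)) - 2185) = √(15 - 2185) = √(-2170) = I*√2170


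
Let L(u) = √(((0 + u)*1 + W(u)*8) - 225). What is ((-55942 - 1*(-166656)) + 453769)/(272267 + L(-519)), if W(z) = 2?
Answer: 51230030987/24709773339 - 376322*I*√182/24709773339 ≈ 2.0733 - 0.00020546*I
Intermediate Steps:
L(u) = √(-209 + u) (L(u) = √(((0 + u)*1 + 2*8) - 225) = √((u*1 + 16) - 225) = √((u + 16) - 225) = √((16 + u) - 225) = √(-209 + u))
((-55942 - 1*(-166656)) + 453769)/(272267 + L(-519)) = ((-55942 - 1*(-166656)) + 453769)/(272267 + √(-209 - 519)) = ((-55942 + 166656) + 453769)/(272267 + √(-728)) = (110714 + 453769)/(272267 + 2*I*√182) = 564483/(272267 + 2*I*√182)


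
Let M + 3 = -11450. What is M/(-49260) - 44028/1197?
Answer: -239456671/6551580 ≈ -36.549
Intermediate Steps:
M = -11453 (M = -3 - 11450 = -11453)
M/(-49260) - 44028/1197 = -11453/(-49260) - 44028/1197 = -11453*(-1/49260) - 44028*1/1197 = 11453/49260 - 4892/133 = -239456671/6551580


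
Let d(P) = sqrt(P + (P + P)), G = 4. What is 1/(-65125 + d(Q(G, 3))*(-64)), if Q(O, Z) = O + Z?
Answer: -65125/4241179609 + 64*sqrt(21)/4241179609 ≈ -1.5286e-5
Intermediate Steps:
d(P) = sqrt(3)*sqrt(P) (d(P) = sqrt(P + 2*P) = sqrt(3*P) = sqrt(3)*sqrt(P))
1/(-65125 + d(Q(G, 3))*(-64)) = 1/(-65125 + (sqrt(3)*sqrt(4 + 3))*(-64)) = 1/(-65125 + (sqrt(3)*sqrt(7))*(-64)) = 1/(-65125 + sqrt(21)*(-64)) = 1/(-65125 - 64*sqrt(21))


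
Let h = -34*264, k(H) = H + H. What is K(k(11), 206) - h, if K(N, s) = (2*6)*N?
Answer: 9240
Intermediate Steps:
k(H) = 2*H
K(N, s) = 12*N
h = -8976
K(k(11), 206) - h = 12*(2*11) - 1*(-8976) = 12*22 + 8976 = 264 + 8976 = 9240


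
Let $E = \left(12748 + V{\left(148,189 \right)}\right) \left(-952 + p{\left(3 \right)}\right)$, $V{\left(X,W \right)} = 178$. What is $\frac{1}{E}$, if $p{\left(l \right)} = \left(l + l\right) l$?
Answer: $- \frac{1}{12072884} \approx -8.283 \cdot 10^{-8}$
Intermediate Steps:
$p{\left(l \right)} = 2 l^{2}$ ($p{\left(l \right)} = 2 l l = 2 l^{2}$)
$E = -12072884$ ($E = \left(12748 + 178\right) \left(-952 + 2 \cdot 3^{2}\right) = 12926 \left(-952 + 2 \cdot 9\right) = 12926 \left(-952 + 18\right) = 12926 \left(-934\right) = -12072884$)
$\frac{1}{E} = \frac{1}{-12072884} = - \frac{1}{12072884}$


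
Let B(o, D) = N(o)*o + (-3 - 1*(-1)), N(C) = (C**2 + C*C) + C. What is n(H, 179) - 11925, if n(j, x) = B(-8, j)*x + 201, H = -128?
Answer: -183922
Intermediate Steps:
N(C) = C + 2*C**2 (N(C) = (C**2 + C**2) + C = 2*C**2 + C = C + 2*C**2)
B(o, D) = -2 + o**2*(1 + 2*o) (B(o, D) = (o*(1 + 2*o))*o + (-3 - 1*(-1)) = o**2*(1 + 2*o) + (-3 + 1) = o**2*(1 + 2*o) - 2 = -2 + o**2*(1 + 2*o))
n(j, x) = 201 - 962*x (n(j, x) = (-2 + (-8)**2*(1 + 2*(-8)))*x + 201 = (-2 + 64*(1 - 16))*x + 201 = (-2 + 64*(-15))*x + 201 = (-2 - 960)*x + 201 = -962*x + 201 = 201 - 962*x)
n(H, 179) - 11925 = (201 - 962*179) - 11925 = (201 - 172198) - 11925 = -171997 - 11925 = -183922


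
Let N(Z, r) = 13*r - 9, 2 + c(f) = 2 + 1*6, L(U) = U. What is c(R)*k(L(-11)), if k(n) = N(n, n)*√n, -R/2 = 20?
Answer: -912*I*√11 ≈ -3024.8*I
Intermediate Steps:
R = -40 (R = -2*20 = -40)
c(f) = 6 (c(f) = -2 + (2 + 1*6) = -2 + (2 + 6) = -2 + 8 = 6)
N(Z, r) = -9 + 13*r
k(n) = √n*(-9 + 13*n) (k(n) = (-9 + 13*n)*√n = √n*(-9 + 13*n))
c(R)*k(L(-11)) = 6*(√(-11)*(-9 + 13*(-11))) = 6*((I*√11)*(-9 - 143)) = 6*((I*√11)*(-152)) = 6*(-152*I*√11) = -912*I*√11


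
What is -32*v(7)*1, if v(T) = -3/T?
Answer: 96/7 ≈ 13.714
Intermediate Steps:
-32*v(7)*1 = -(-96)/7*1 = -32*(-3/7)*1 = (96/7)*1 = 96/7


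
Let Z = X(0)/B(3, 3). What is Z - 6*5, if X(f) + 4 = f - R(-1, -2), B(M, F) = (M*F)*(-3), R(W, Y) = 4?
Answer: -802/27 ≈ -29.704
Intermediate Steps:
B(M, F) = -3*F*M (B(M, F) = (F*M)*(-3) = -3*F*M)
X(f) = -8 + f (X(f) = -4 + (f - 1*4) = -4 + (f - 4) = -4 + (-4 + f) = -8 + f)
Z = 8/27 (Z = (-8 + 0)/((-3*3*3)) = -8/(-27) = -8*(-1/27) = 8/27 ≈ 0.29630)
Z - 6*5 = 8/27 - 6*5 = 8/27 - 30 = -802/27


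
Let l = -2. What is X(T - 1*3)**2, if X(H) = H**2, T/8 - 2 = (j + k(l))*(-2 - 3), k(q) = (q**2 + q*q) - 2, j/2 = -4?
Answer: 74805201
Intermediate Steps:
j = -8 (j = 2*(-4) = -8)
k(q) = -2 + 2*q**2 (k(q) = (q**2 + q**2) - 2 = 2*q**2 - 2 = -2 + 2*q**2)
T = 96 (T = 16 + 8*((-8 + (-2 + 2*(-2)**2))*(-2 - 3)) = 16 + 8*((-8 + (-2 + 2*4))*(-5)) = 16 + 8*((-8 + (-2 + 8))*(-5)) = 16 + 8*((-8 + 6)*(-5)) = 16 + 8*(-2*(-5)) = 16 + 8*10 = 16 + 80 = 96)
X(T - 1*3)**2 = ((96 - 1*3)**2)**2 = ((96 - 3)**2)**2 = (93**2)**2 = 8649**2 = 74805201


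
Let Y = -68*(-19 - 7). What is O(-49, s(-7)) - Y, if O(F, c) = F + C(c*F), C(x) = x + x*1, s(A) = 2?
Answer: -2013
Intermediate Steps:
Y = 1768 (Y = -68*(-26) = 1768)
C(x) = 2*x (C(x) = x + x = 2*x)
O(F, c) = F + 2*F*c (O(F, c) = F + 2*(c*F) = F + 2*(F*c) = F + 2*F*c)
O(-49, s(-7)) - Y = -49*(1 + 2*2) - 1*1768 = -49*(1 + 4) - 1768 = -49*5 - 1768 = -245 - 1768 = -2013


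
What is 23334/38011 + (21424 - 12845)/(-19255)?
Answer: 123199801/731901805 ≈ 0.16833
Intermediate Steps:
23334/38011 + (21424 - 12845)/(-19255) = 23334*(1/38011) + 8579*(-1/19255) = 23334/38011 - 8579/19255 = 123199801/731901805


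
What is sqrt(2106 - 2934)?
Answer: 6*I*sqrt(23) ≈ 28.775*I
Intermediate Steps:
sqrt(2106 - 2934) = sqrt(-828) = 6*I*sqrt(23)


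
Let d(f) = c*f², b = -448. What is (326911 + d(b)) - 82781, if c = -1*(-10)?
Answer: 2251170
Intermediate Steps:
c = 10
d(f) = 10*f²
(326911 + d(b)) - 82781 = (326911 + 10*(-448)²) - 82781 = (326911 + 10*200704) - 82781 = (326911 + 2007040) - 82781 = 2333951 - 82781 = 2251170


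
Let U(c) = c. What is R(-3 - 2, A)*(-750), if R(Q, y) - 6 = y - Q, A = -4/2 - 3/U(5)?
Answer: -6300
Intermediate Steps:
A = -13/5 (A = -4/2 - 3/5 = -4*1/2 - 3*1/5 = -2 - 3/5 = -13/5 ≈ -2.6000)
R(Q, y) = 6 + y - Q (R(Q, y) = 6 + (y - Q) = 6 + y - Q)
R(-3 - 2, A)*(-750) = (6 - 13/5 - (-3 - 2))*(-750) = (6 - 13/5 - 1*(-5))*(-750) = (6 - 13/5 + 5)*(-750) = (42/5)*(-750) = -6300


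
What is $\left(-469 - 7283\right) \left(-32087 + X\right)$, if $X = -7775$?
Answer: $309010224$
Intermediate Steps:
$\left(-469 - 7283\right) \left(-32087 + X\right) = \left(-469 - 7283\right) \left(-32087 - 7775\right) = \left(-7752\right) \left(-39862\right) = 309010224$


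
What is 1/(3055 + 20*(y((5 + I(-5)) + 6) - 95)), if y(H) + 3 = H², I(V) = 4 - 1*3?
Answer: 1/3975 ≈ 0.00025157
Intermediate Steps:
I(V) = 1 (I(V) = 4 - 3 = 1)
y(H) = -3 + H²
1/(3055 + 20*(y((5 + I(-5)) + 6) - 95)) = 1/(3055 + 20*((-3 + ((5 + 1) + 6)²) - 95)) = 1/(3055 + 20*((-3 + (6 + 6)²) - 95)) = 1/(3055 + 20*((-3 + 12²) - 95)) = 1/(3055 + 20*((-3 + 144) - 95)) = 1/(3055 + 20*(141 - 95)) = 1/(3055 + 20*46) = 1/(3055 + 920) = 1/3975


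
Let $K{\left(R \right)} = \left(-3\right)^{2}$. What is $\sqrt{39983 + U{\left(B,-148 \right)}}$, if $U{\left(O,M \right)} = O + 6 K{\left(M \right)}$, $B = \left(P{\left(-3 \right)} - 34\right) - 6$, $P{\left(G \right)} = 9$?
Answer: $\sqrt{40006} \approx 200.01$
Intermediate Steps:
$K{\left(R \right)} = 9$
$B = -31$ ($B = \left(9 - 34\right) - 6 = -25 - 6 = -31$)
$U{\left(O,M \right)} = 54 + O$ ($U{\left(O,M \right)} = O + 6 \cdot 9 = O + 54 = 54 + O$)
$\sqrt{39983 + U{\left(B,-148 \right)}} = \sqrt{39983 + \left(54 - 31\right)} = \sqrt{39983 + 23} = \sqrt{40006}$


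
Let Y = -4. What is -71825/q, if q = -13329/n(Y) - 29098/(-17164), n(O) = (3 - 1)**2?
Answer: 94831100/4397357 ≈ 21.565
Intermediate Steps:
n(O) = 4 (n(O) = 2**2 = 4)
q = -57165641/17164 (q = -13329/4 - 29098/(-17164) = -13329*1/4 - 29098*(-1/17164) = -13329/4 + 14549/8582 = -57165641/17164 ≈ -3330.6)
-71825/q = -71825/(-57165641/17164) = -71825*(-17164/57165641) = 94831100/4397357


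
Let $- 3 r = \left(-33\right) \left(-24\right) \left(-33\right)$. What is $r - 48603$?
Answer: $-39891$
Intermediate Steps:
$r = 8712$ ($r = - \frac{\left(-33\right) \left(-24\right) \left(-33\right)}{3} = - \frac{792 \left(-33\right)}{3} = \left(- \frac{1}{3}\right) \left(-26136\right) = 8712$)
$r - 48603 = 8712 - 48603 = -39891$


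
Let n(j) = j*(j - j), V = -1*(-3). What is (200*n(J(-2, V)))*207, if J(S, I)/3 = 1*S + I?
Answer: 0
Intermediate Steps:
V = 3
J(S, I) = 3*I + 3*S (J(S, I) = 3*(1*S + I) = 3*(S + I) = 3*(I + S) = 3*I + 3*S)
n(j) = 0 (n(j) = j*0 = 0)
(200*n(J(-2, V)))*207 = (200*0)*207 = 0*207 = 0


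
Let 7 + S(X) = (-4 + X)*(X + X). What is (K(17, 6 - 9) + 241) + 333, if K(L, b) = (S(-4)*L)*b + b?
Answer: -2336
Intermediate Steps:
S(X) = -7 + 2*X*(-4 + X) (S(X) = -7 + (-4 + X)*(X + X) = -7 + (-4 + X)*(2*X) = -7 + 2*X*(-4 + X))
K(L, b) = b + 57*L*b (K(L, b) = ((-7 - 8*(-4) + 2*(-4)²)*L)*b + b = ((-7 + 32 + 2*16)*L)*b + b = ((-7 + 32 + 32)*L)*b + b = (57*L)*b + b = 57*L*b + b = b + 57*L*b)
(K(17, 6 - 9) + 241) + 333 = ((6 - 9)*(1 + 57*17) + 241) + 333 = (-3*(1 + 969) + 241) + 333 = (-3*970 + 241) + 333 = (-2910 + 241) + 333 = -2669 + 333 = -2336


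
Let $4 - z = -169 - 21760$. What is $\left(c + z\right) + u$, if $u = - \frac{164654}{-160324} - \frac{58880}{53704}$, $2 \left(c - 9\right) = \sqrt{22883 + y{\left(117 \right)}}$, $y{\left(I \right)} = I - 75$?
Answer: $\frac{11807556405483}{538127506} + \frac{5 \sqrt{917}}{2} \approx 22018.0$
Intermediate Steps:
$y{\left(I \right)} = -75 + I$
$c = 9 + \frac{5 \sqrt{917}}{2}$ ($c = 9 + \frac{\sqrt{22883 + \left(-75 + 117\right)}}{2} = 9 + \frac{\sqrt{22883 + 42}}{2} = 9 + \frac{\sqrt{22925}}{2} = 9 + \frac{5 \sqrt{917}}{2} \approx 84.705$)
$z = 21933$ ($z = 4 - \left(-169 - 21760\right) = 4 - -21929 = 4 + 21929 = 21933$)
$u = - \frac{37331169}{538127506}$ ($u = \left(-164654\right) \left(- \frac{1}{160324}\right) - \frac{7360}{6713} = \frac{82327}{80162} - \frac{7360}{6713} = - \frac{37331169}{538127506} \approx -0.069372$)
$\left(c + z\right) + u = \left(\left(9 + \frac{5 \sqrt{917}}{2}\right) + 21933\right) - \frac{37331169}{538127506} = \left(21942 + \frac{5 \sqrt{917}}{2}\right) - \frac{37331169}{538127506} = \frac{11807556405483}{538127506} + \frac{5 \sqrt{917}}{2}$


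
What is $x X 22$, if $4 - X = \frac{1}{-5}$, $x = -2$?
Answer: $- \frac{924}{5} \approx -184.8$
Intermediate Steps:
$X = \frac{21}{5}$ ($X = 4 - \frac{1}{-5} = 4 - - \frac{1}{5} = 4 + \frac{1}{5} = \frac{21}{5} \approx 4.2$)
$x X 22 = \left(-2\right) \frac{21}{5} \cdot 22 = \left(- \frac{42}{5}\right) 22 = - \frac{924}{5}$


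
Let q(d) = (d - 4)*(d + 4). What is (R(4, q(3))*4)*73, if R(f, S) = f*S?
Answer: -8176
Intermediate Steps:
q(d) = (-4 + d)*(4 + d)
R(f, S) = S*f
(R(4, q(3))*4)*73 = (((-16 + 3**2)*4)*4)*73 = (((-16 + 9)*4)*4)*73 = (-7*4*4)*73 = -28*4*73 = -112*73 = -8176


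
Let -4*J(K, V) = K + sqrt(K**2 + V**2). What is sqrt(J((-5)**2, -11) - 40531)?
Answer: sqrt(-162149 - sqrt(746))/2 ≈ 201.36*I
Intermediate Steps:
J(K, V) = -K/4 - sqrt(K**2 + V**2)/4 (J(K, V) = -(K + sqrt(K**2 + V**2))/4 = -K/4 - sqrt(K**2 + V**2)/4)
sqrt(J((-5)**2, -11) - 40531) = sqrt((-1/4*(-5)**2 - sqrt(((-5)**2)**2 + (-11)**2)/4) - 40531) = sqrt((-1/4*25 - sqrt(25**2 + 121)/4) - 40531) = sqrt((-25/4 - sqrt(625 + 121)/4) - 40531) = sqrt((-25/4 - sqrt(746)/4) - 40531) = sqrt(-162149/4 - sqrt(746)/4)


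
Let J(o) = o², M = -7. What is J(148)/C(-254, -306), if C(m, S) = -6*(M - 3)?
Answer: 5476/15 ≈ 365.07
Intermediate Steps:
C(m, S) = 60 (C(m, S) = -6*(-7 - 3) = -6*(-10) = 60)
J(148)/C(-254, -306) = 148²/60 = 21904*(1/60) = 5476/15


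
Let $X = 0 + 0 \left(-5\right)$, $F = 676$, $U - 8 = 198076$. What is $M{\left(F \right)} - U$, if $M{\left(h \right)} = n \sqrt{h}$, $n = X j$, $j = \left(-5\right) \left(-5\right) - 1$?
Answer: $-198084$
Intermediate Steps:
$U = 198084$ ($U = 8 + 198076 = 198084$)
$j = 24$ ($j = 25 - 1 = 24$)
$X = 0$ ($X = 0 + 0 = 0$)
$n = 0$ ($n = 0 \cdot 24 = 0$)
$M{\left(h \right)} = 0$ ($M{\left(h \right)} = 0 \sqrt{h} = 0$)
$M{\left(F \right)} - U = 0 - 198084 = -198084$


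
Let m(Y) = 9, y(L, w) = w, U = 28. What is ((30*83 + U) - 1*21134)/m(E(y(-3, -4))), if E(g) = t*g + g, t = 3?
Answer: -18616/9 ≈ -2068.4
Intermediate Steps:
E(g) = 4*g (E(g) = 3*g + g = 4*g)
((30*83 + U) - 1*21134)/m(E(y(-3, -4))) = ((30*83 + 28) - 1*21134)/9 = ((2490 + 28) - 21134)*(⅑) = (2518 - 21134)*(⅑) = -18616*⅑ = -18616/9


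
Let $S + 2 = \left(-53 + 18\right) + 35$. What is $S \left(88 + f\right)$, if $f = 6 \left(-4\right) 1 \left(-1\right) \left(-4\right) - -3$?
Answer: $10$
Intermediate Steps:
$S = -2$ ($S = -2 + \left(\left(-53 + 18\right) + 35\right) = -2 + \left(-35 + 35\right) = -2 + 0 = -2$)
$f = -93$ ($f = - 24 \left(\left(-1\right) \left(-4\right)\right) + 3 = \left(-24\right) 4 + 3 = -96 + 3 = -93$)
$S \left(88 + f\right) = - 2 \left(88 - 93\right) = \left(-2\right) \left(-5\right) = 10$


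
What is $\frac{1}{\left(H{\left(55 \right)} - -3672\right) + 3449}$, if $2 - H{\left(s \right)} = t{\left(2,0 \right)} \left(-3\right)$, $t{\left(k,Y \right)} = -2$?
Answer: $\frac{1}{7117} \approx 0.00014051$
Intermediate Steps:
$H{\left(s \right)} = -4$ ($H{\left(s \right)} = 2 - \left(-2\right) \left(-3\right) = 2 - 6 = -4$)
$\frac{1}{\left(H{\left(55 \right)} - -3672\right) + 3449} = \frac{1}{\left(-4 - -3672\right) + 3449} = \frac{1}{\left(-4 + 3672\right) + 3449} = \frac{1}{3668 + 3449} = \frac{1}{7117}$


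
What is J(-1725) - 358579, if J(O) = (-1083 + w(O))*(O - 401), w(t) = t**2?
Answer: -6324234871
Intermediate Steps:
J(O) = (-1083 + O**2)*(-401 + O) (J(O) = (-1083 + O**2)*(O - 401) = (-1083 + O**2)*(-401 + O))
J(-1725) - 358579 = (434283 + (-1725)**3 - 1083*(-1725) - 401*(-1725)**2) - 358579 = (434283 - 5132953125 + 1868175 - 401*2975625) - 358579 = (434283 - 5132953125 + 1868175 - 1193225625) - 358579 = -6323876292 - 358579 = -6324234871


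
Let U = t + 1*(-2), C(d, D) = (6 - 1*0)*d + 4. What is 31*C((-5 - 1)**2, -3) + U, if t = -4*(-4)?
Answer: 6834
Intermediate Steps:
t = 16
C(d, D) = 4 + 6*d (C(d, D) = (6 + 0)*d + 4 = 6*d + 4 = 4 + 6*d)
U = 14 (U = 16 + 1*(-2) = 16 - 2 = 14)
31*C((-5 - 1)**2, -3) + U = 31*(4 + 6*(-5 - 1)**2) + 14 = 31*(4 + 6*(-6)**2) + 14 = 31*(4 + 6*36) + 14 = 31*(4 + 216) + 14 = 31*220 + 14 = 6820 + 14 = 6834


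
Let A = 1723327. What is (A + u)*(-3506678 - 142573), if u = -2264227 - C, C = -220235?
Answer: 1170187071915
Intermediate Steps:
u = -2043992 (u = -2264227 - 1*(-220235) = -2264227 + 220235 = -2043992)
(A + u)*(-3506678 - 142573) = (1723327 - 2043992)*(-3506678 - 142573) = -320665*(-3649251) = 1170187071915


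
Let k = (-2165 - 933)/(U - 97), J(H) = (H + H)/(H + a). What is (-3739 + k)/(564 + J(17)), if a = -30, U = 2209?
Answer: -51349129/7706688 ≈ -6.6629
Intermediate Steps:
J(H) = 2*H/(-30 + H) (J(H) = (H + H)/(H - 30) = (2*H)/(-30 + H) = 2*H/(-30 + H))
k = -1549/1056 (k = (-2165 - 933)/(2209 - 97) = -3098/2112 = -3098*1/2112 = -1549/1056 ≈ -1.4669)
(-3739 + k)/(564 + J(17)) = (-3739 - 1549/1056)/(564 + 2*17/(-30 + 17)) = -3949933/(1056*(564 + 2*17/(-13))) = -3949933/(1056*(564 + 2*17*(-1/13))) = -3949933/(1056*(564 - 34/13)) = -3949933/(1056*7298/13) = -3949933/1056*13/7298 = -51349129/7706688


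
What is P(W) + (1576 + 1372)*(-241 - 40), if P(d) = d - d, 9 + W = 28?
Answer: -828388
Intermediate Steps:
W = 19 (W = -9 + 28 = 19)
P(d) = 0
P(W) + (1576 + 1372)*(-241 - 40) = 0 + (1576 + 1372)*(-241 - 40) = 0 + 2948*(-281) = 0 - 828388 = -828388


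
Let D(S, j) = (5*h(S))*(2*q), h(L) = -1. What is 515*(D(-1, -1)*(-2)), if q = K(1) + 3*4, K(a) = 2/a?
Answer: 144200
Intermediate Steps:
q = 14 (q = 2/1 + 3*4 = 2*1 + 12 = 2 + 12 = 14)
D(S, j) = -140 (D(S, j) = (5*(-1))*(2*14) = -5*28 = -140)
515*(D(-1, -1)*(-2)) = 515*(-140*(-2)) = 515*280 = 144200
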